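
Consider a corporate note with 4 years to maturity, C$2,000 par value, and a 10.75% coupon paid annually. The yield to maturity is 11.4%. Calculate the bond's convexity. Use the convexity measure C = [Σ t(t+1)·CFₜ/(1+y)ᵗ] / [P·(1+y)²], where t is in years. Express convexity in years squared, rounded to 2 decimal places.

13.18

With y = 0.114:
  t   CF        PV=CF/(1+0.114)^t    t·PV        t(t+1)·PV
  1       215.00       192.9982       192.9982         385.9964
  2       215.00       173.2479       346.4959       1,039.4876
  3       215.00       155.5188       466.5564       1,866.2256
  4     2,215.00     1,438.2453     5,752.9812      28,764.9062
  Σ                  1,960.0103     6,759.0317      32,056.6159
P = 1,960.0103.
Convexity = Σ t(t+1)·PV / [P·(1+y)²] = 32,056.6159 / (1,960.0103 × 1.240996) = 13.17920.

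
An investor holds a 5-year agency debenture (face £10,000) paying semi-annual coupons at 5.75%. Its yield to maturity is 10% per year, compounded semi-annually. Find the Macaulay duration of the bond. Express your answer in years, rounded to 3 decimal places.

4.349 years

Periodic yield y = 0.05. Discount each cash flow and weight by its period:
  t   CF        PV=CF/(1+0.05)^t    t·PV
  1       287.50       273.8095       273.8095
  2       287.50       260.7710       521.5420
  3       287.50       248.3533       745.0599
  4       287.50       236.5270       946.1078
  5       287.50       225.2638     1,126.3189
  6       287.50       214.5369     1,287.2216
  7       287.50       204.3209     1,430.2462
  8       287.50       194.5913     1,556.7305
  9       287.50       185.3251     1,667.9256
  10   10,287.50     6,315.6326    63,156.3260
  Σ                  8,359.1313    72,711.2879
Price P = Σ PV = 8,359.1313.
Macaulay duration = Σ(t·PV) / P = 72,711.2879 / 8,359.1313 = 8.69843 half-year periods.
In years: 8.69843 / 2 = 4.34921 years.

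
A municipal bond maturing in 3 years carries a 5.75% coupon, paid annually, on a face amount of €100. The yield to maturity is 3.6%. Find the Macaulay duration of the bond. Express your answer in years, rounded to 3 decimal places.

2.845 years

Periodic yield y = 0.036. Discount each cash flow and weight by its year:
  t   CF        PV=CF/(1+0.036)^t    t·PV
  1         5.75         5.5502         5.5502
  2         5.75         5.3573        10.7147
  3       105.75        95.1045       285.3135
  Σ                    106.0120       301.5784
Price P = Σ PV = 106.0120.
Macaulay duration = Σ(t·PV) / P = 301.5784 / 106.0120 = 2.84476 years.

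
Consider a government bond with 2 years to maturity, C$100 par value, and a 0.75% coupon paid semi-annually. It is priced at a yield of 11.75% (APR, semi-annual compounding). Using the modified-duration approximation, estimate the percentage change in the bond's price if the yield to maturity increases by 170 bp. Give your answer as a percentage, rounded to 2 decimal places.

Periodic yield y = 0.05875. Modified duration first:
  t   CF        PV=CF/(1+0.05875)^t    t·PV
  1        0.375         0.3542         0.3542
  2        0.375         0.3345         0.6691
  3        0.375         0.3160         0.9479
  4      100.375        79.8825       319.5302
  Σ                     80.8872       321.5013
P = 80.8872; D_Mac = 3.97469 half-year periods = 1.98734 yrs; D_mod = 1.98734/(1+0.05875) = 1.87707 yrs.
ΔP/P ≈ -D_mod · Δy = -1.87707 × (+0.017) = -0.031910 = -3.1910%.

-3.19%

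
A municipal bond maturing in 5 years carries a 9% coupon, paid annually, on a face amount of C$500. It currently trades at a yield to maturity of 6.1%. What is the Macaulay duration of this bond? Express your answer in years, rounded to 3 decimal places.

4.286 years

Periodic yield y = 0.061. Discount each cash flow and weight by its year:
  t   CF        PV=CF/(1+0.061)^t    t·PV
  1        45.00        42.4128        42.4128
  2        45.00        39.9744        79.9488
  3        45.00        37.6761       113.0284
  4        45.00        35.5100       142.0401
  5       545.00       405.3401     2,026.7006
  Σ                    560.9135     2,404.1306
Price P = Σ PV = 560.9135.
Macaulay duration = Σ(t·PV) / P = 2,404.1306 / 560.9135 = 4.28610 years.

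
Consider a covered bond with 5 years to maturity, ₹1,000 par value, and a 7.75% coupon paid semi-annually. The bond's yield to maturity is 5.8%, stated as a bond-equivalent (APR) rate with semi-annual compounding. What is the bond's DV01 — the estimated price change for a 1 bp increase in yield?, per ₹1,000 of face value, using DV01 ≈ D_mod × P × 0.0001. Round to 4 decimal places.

₹0.4501

Periodic yield y = 0.029.
  t   CF        PV=CF/(1+0.029)^t    t·PV
  1        38.75        37.6579        37.6579
  2        38.75        36.5966        73.1932
  3        38.75        35.5652       106.6957
  4        38.75        34.5629       138.2516
  5        38.75        33.5888       167.9441
  6        38.75        32.6422       195.8532
  7        38.75        31.7223       222.0558
  8        38.75        30.8282       246.6259
  9        38.75        29.9594       269.6347
  10    1,038.75       780.4719     7,804.7193
  Σ                  1,083.5955     9,262.6316
P = 1,083.5955; D_Mac = 8.54805 half-year periods = 4.27403 yrs; D_mod = 4.15357 yrs.
DV01 ≈ 4.15357 × 1,083.5955 × 0.0001 = 0.450079.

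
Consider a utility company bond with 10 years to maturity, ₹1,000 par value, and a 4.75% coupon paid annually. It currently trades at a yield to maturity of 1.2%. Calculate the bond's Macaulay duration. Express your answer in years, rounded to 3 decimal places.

Periodic yield y = 0.012. Discount each cash flow and weight by its year:
  t   CF        PV=CF/(1+0.012)^t    t·PV
  1        47.50        46.9368        46.9368
  2        47.50        46.3802        92.7604
  3        47.50        45.8302       137.4907
  4        47.50        45.2868       181.1472
  5        47.50        44.7498       223.7490
  6        47.50        44.2192       265.3150
  7        47.50        43.6948       305.8638
  8        47.50        43.1767       345.4137
  9        47.50        42.6647       383.9826
  10    1,047.50       929.7130     9,297.1301
  Σ                  1,332.6522    11,279.7891
Price P = Σ PV = 1,332.6522.
Macaulay duration = Σ(t·PV) / P = 11,279.7891 / 1,332.6522 = 8.46417 years.

8.464 years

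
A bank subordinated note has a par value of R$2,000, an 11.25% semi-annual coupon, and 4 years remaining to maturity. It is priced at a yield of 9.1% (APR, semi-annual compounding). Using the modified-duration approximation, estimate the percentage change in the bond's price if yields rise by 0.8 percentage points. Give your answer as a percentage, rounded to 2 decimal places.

Periodic yield y = 0.0455. Modified duration first:
  t   CF        PV=CF/(1+0.0455)^t    t·PV
  1       112.50       107.6040       107.6040
  2       112.50       102.9211       205.8422
  3       112.50        98.4420       295.3260
  4       112.50        94.1578       376.6313
  5       112.50        90.0601       450.3004
  6       112.50        86.1407       516.8441
  7       112.50        82.3919       576.7430
  8     2,112.50     1,479.8048    11,838.4381
  Σ                  2,141.5223    14,367.7290
P = 2,141.5223; D_Mac = 6.70912 half-year periods = 3.35456 yrs; D_mod = 3.35456/(1+0.0455) = 3.20857 yrs.
ΔP/P ≈ -D_mod · Δy = -3.20857 × (+0.008) = -0.025669 = -2.5669%.

-2.57%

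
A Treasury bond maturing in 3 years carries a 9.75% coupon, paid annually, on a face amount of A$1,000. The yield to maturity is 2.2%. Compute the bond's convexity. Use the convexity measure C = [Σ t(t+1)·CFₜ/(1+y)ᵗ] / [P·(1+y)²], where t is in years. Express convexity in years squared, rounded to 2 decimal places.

With y = 0.022:
  t   CF        PV=CF/(1+0.022)^t    t·PV        t(t+1)·PV
  1        97.50        95.4012        95.4012         190.8023
  2        97.50        93.3475       186.6951         560.0852
  3     1,097.50     1,028.1390     3,084.4171      12,337.6682
  Σ                  1,216.8877     3,366.5133      13,088.5558
P = 1,216.8877.
Convexity = Σ t(t+1)·PV / [P·(1+y)²] = 13,088.5558 / (1,216.8877 × 1.044484) = 10.29768.

10.30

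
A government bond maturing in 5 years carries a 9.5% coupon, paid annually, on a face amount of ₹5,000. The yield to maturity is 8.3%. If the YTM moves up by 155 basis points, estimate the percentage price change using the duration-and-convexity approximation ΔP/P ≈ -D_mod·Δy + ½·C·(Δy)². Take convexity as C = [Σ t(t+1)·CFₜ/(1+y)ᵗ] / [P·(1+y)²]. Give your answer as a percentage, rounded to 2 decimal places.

-5.80%

With y = 0.083:
  t   CF        PV=CF/(1+0.083)^t    t·PV        t(t+1)·PV
  1       475.00       438.5965       438.5965         877.1930
  2       475.00       404.9829       809.9658       2,429.8975
  3       475.00       373.9454     1,121.8363       4,487.3453
  4       475.00       345.2866     1,381.1466       6,905.7329
  5     5,475.00     3,674.8688    18,374.3441     110,246.0645
  Σ                  5,237.6803    22,125.8893     124,946.2331
P = 5,237.6803; D_Mac = 4.22437 yrs; D_mod = 3.90062 yrs; C = 20.33889.
Duration effect: -3.90062 × (+0.0155) = -0.060460
Convexity effect: 0.5 × 20.33889 × (0.0155)² = +0.0024432
ΔP/P ≈ -0.060460 + 0.0024432 = -0.058016 = -5.8016%.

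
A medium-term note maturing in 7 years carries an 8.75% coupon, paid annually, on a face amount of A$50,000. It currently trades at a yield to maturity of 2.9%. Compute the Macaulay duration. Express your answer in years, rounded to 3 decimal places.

5.752 years

Periodic yield y = 0.029. Discount each cash flow and weight by its year:
  t   CF        PV=CF/(1+0.029)^t    t·PV
  1     4,375.00     4,251.7007     4,251.7007
  2     4,375.00     4,131.8763     8,263.7525
  3     4,375.00     4,015.4288    12,046.2865
  4     4,375.00     3,902.2632    15,609.0528
  5     4,375.00     3,792.2869    18,961.4344
  6     4,375.00     3,685.4100    22,112.4599
  7    54,375.00    44,513.4901   311,594.4307
  Σ                 68,292.4559   392,839.1175
Price P = Σ PV = 68,292.4559.
Macaulay duration = Σ(t·PV) / P = 392,839.1175 / 68,292.4559 = 5.75231 years.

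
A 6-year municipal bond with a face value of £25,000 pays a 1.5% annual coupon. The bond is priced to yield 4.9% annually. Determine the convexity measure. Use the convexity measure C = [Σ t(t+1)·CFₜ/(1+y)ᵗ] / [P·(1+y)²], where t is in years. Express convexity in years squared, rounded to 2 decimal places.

36.12

With y = 0.049:
  t   CF        PV=CF/(1+0.049)^t    t·PV        t(t+1)·PV
  1       375.00       357.4833       357.4833         714.9666
  2       375.00       340.7849       681.5697       2,044.7092
  3       375.00       324.8664       974.5992       3,898.3969
  4       375.00       309.6915     1,238.7661       6,193.8304
  5       375.00       295.2255     1,476.1274       8,856.7642
  6    25,375.00    19,043.7785   114,262.6711     799,838.6975
  Σ                 20,671.8301   118,991.2168     821,547.3647
P = 20,671.8301.
Convexity = Σ t(t+1)·PV / [P·(1+y)²] = 821,547.3647 / (20,671.8301 × 1.100401) = 36.11625.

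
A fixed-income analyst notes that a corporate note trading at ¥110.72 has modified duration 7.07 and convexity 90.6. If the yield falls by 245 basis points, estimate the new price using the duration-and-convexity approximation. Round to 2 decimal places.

Duration effect: -D_mod·Δy = -7.07 × (-0.0245) = +0.173215
Convexity effect: ½·C·(Δy)² = 0.5 × 90.6 × (-0.0245)² = +0.027191325
ΔP/P ≈ +0.173215 + 0.027191325 = +0.200406325
New price ≈ 110.72 × (1 + 0.200406325) = 132.908988304.

¥132.91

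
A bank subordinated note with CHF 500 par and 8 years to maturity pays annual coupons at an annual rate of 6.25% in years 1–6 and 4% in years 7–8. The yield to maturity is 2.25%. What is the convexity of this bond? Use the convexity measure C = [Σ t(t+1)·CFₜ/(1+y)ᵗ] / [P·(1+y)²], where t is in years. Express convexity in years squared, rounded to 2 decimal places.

With y = 0.0225:
  t   CF        PV=CF/(1+0.0225)^t    t·PV        t(t+1)·PV
  1        31.25        30.5623        30.5623          61.1247
  2        31.25        29.8898        59.7797         179.3390
  3        31.25        29.2321        87.6963         350.7852
  4        31.25        28.5889       114.3554         571.7771
  5        31.25        27.9598       139.7988         838.7928
  6        31.25        27.3445       164.0671       1,148.4694
  7        20.00        17.1154       119.8077         958.4618
  8       520.00       435.2079     3,481.6635      31,334.9717
  Σ                    625.9007     4,197.7308      35,443.7216
P = 625.9007.
Convexity = Σ t(t+1)·PV / [P·(1+y)²] = 35,443.7216 / (625.9007 × 1.045506) = 54.16356.

54.16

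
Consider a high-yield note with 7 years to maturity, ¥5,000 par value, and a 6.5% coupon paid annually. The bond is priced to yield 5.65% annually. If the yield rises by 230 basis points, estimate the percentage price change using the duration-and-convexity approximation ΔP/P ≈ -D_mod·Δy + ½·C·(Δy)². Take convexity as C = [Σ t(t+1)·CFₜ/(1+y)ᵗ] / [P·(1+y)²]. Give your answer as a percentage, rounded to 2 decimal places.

With y = 0.0565:
  t   CF        PV=CF/(1+0.0565)^t    t·PV        t(t+1)·PV
  1       325.00       307.6195       307.6195         615.2390
  2       325.00       291.1685       582.3370       1,747.0109
  3       325.00       275.5972       826.7917       3,307.1668
  4       325.00       260.8587     1,043.4349       5,217.1744
  5       325.00       246.9084     1,234.5420       7,407.2518
  6       325.00       233.7041     1,402.2247       9,815.5727
  7     5,325.00     3,624.3748    25,370.6236     202,964.9889
  Σ                  5,240.2312    30,767.5733     231,074.4045
P = 5,240.2312; D_Mac = 5.87142 yrs; D_mod = 5.55742 yrs; C = 39.50594.
Duration effect: -5.55742 × (+0.023) = -0.127821
Convexity effect: 0.5 × 39.50594 × (0.023)² = +0.0104493
ΔP/P ≈ -0.127821 + 0.0104493 = -0.117371 = -11.7371%.

-11.74%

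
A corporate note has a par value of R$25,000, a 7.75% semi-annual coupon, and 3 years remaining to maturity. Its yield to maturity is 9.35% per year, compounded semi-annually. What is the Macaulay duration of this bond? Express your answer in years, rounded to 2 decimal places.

2.73 years

Periodic yield y = 0.04675. Discount each cash flow and weight by its period:
  t   CF        PV=CF/(1+0.04675)^t    t·PV
  1       968.75       925.4836       925.4836
  2       968.75       884.1496     1,768.2993
  3       968.75       844.6617     2,533.9851
  4       968.75       806.9374     3,227.7495
  5       968.75       770.8979     3,854.4895
  6    25,968.75    19,742.0946   118,452.5675
  Σ                 23,974.2249   130,762.5746
Price P = Σ PV = 23,974.2249.
Macaulay duration = Σ(t·PV) / P = 130,762.5746 / 23,974.2249 = 5.45430 half-year periods.
In years: 5.45430 / 2 = 2.72715 years.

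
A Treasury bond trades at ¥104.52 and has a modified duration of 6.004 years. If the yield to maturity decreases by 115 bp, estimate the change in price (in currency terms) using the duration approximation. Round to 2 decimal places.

+¥7.22

Duration approximation: ΔP/P ≈ -D_mod · Δy = -6.004 × (-0.0115) = +0.069046.
ΔP ≈ 104.52 × (+0.069046) = +7.21668792.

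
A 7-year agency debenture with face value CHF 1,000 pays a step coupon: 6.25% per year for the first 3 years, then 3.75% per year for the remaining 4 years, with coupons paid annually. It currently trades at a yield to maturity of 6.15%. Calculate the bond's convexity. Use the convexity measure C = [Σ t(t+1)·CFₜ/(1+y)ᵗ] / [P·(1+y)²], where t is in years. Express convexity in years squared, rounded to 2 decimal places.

With y = 0.0615:
  t   CF        PV=CF/(1+0.0615)^t    t·PV        t(t+1)·PV
  1        62.50        58.8789        58.8789         117.7579
  2        62.50        55.4677       110.9354         332.8061
  3        62.50        52.2541       156.7622         627.0487
  4        37.50        29.5360       118.1439         590.7194
  5        37.50        27.8248       139.1238         834.7425
  6        37.50        26.2127       157.2760       1,100.9322
  7     1,037.50       683.2004     4,782.4028      38,259.2227
  Σ                    933.3745     5,523.5230      41,863.2296
P = 933.3745.
Convexity = Σ t(t+1)·PV / [P·(1+y)²] = 41,863.2296 / (933.3745 × 1.126782) = 39.80492.

39.80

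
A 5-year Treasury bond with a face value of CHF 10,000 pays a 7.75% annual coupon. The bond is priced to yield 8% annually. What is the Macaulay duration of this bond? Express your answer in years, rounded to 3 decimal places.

Periodic yield y = 0.08. Discount each cash flow and weight by its year:
  t   CF        PV=CF/(1+0.08)^t    t·PV
  1       775.00       717.5926       717.5926
  2       775.00       664.4376     1,328.8752
  3       775.00       615.2200     1,845.6600
  4       775.00       569.6481     2,278.5925
  5    10,775.00     7,333.2839    36,666.4197
  Σ                  9,900.1822    42,837.1400
Price P = Σ PV = 9,900.1822.
Macaulay duration = Σ(t·PV) / P = 42,837.1400 / 9,900.1822 = 4.32690 years.

4.327 years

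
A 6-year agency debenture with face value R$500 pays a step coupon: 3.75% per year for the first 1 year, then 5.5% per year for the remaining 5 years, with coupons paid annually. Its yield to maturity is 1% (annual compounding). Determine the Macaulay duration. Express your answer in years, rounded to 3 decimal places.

Periodic yield y = 0.01. Discount each cash flow and weight by its year:
  t   CF        PV=CF/(1+0.01)^t    t·PV
  1        18.75        18.5644        18.5644
  2        27.50        26.9581        53.9163
  3        27.50        26.6912        80.0737
  4        27.50        26.4270       105.7078
  5        27.50        26.1653       130.8265
  6       527.50       496.9289     2,981.5732
  Σ                    621.7349     3,370.6619
Price P = Σ PV = 621.7349.
Macaulay duration = Σ(t·PV) / P = 3,370.6619 / 621.7349 = 5.42138 years.

5.421 years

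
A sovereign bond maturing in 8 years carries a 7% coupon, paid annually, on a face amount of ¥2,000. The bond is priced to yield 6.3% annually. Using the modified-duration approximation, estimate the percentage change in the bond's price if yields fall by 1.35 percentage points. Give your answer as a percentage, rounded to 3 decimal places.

Periodic yield y = 0.063. Modified duration first:
  t   CF        PV=CF/(1+0.063)^t    t·PV
  1       140.00       131.7027       131.7027
  2       140.00       123.8972       247.7944
  3       140.00       116.5543       349.6629
  4       140.00       109.6466       438.5862
  5       140.00       103.1482       515.7411
  6       140.00        97.0350       582.2101
  7       140.00        91.2841       638.9888
  8     2,140.00     1,312.6461    10,501.1689
  Σ                  2,085.9142    13,405.8550
P = 2,085.9142; D_Mac = 6.42685 yrs; D_mod = 6.42685/(1+0.063) = 6.04595 yrs.
ΔP/P ≈ -D_mod · Δy = -6.04595 × (-0.0135) = +0.081620 = +8.1620%.

+8.162%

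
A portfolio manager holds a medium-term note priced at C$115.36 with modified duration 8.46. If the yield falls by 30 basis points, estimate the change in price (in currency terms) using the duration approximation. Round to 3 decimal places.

+C$2.928

Duration approximation: ΔP/P ≈ -D_mod · Δy = -8.46 × (-0.003) = +0.025380.
ΔP ≈ 115.36 × (+0.025380) = +2.9278368.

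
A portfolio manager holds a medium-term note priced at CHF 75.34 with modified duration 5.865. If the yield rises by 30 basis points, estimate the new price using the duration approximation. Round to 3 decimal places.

Duration approximation: ΔP/P ≈ -D_mod · Δy = -5.865 × (+0.003) = -0.017595.
New price ≈ 75.34 × (1 - 0.017595) = 74.0143927.

CHF 74.014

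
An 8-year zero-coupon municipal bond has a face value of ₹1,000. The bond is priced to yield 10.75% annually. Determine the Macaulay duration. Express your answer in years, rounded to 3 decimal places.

8.000 years

A zero-coupon bond has a single cash flow at maturity, so its Macaulay duration equals its maturity: 8 years.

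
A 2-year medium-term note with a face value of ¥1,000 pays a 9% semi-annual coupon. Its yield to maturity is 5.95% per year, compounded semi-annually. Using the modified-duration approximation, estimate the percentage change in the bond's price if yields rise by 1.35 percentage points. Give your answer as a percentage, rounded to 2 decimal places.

Periodic yield y = 0.02975. Modified duration first:
  t   CF        PV=CF/(1+0.02975)^t    t·PV
  1        45.00        43.6999        43.6999
  2        45.00        42.4374        84.8748
  3        45.00        41.2114       123.6341
  4     1,045.00       929.3709     3,717.4838
  Σ                  1,056.7197     3,969.6926
P = 1,056.7197; D_Mac = 3.75662 half-year periods = 1.87831 yrs; D_mod = 1.87831/(1+0.02975) = 1.82404 yrs.
ΔP/P ≈ -D_mod · Δy = -1.82404 × (+0.0135) = -0.024625 = -2.4625%.

-2.46%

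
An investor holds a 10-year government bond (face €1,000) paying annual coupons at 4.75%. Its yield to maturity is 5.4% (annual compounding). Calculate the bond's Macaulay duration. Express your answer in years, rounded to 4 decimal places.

8.1338 years

Periodic yield y = 0.054. Discount each cash flow and weight by its year:
  t   CF        PV=CF/(1+0.054)^t    t·PV
  1        47.50        45.0664        45.0664
  2        47.50        42.7575        85.5150
  3        47.50        40.5669       121.7007
  4        47.50        38.4885       153.9541
  5        47.50        36.5166       182.5831
  6        47.50        34.6457       207.8745
  7        47.50        32.8707       230.0951
  8        47.50        31.1866       249.4932
  9        47.50        29.5889       266.2997
  10    1,047.50       619.0816     6,190.8164
  Σ                    950.7696     7,733.3981
Price P = Σ PV = 950.7696.
Macaulay duration = Σ(t·PV) / P = 7,733.3981 / 950.7696 = 8.13383 years.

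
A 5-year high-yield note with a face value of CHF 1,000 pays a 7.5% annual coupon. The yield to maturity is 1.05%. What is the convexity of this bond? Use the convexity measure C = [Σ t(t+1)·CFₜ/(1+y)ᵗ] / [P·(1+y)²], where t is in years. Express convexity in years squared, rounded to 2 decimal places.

With y = 0.0105:
  t   CF        PV=CF/(1+0.0105)^t    t·PV        t(t+1)·PV
  1        75.00        74.2207        74.2207         148.4414
  2        75.00        73.4495       146.8989         440.6968
  3        75.00        72.6863       218.0588         872.2351
  4        75.00        71.9310       287.7239       1,438.6196
  5     1,075.00     1,020.2976     5,101.4881      30,608.9287
  Σ                  1,312.5850     5,828.3904      33,508.9216
P = 1,312.5850.
Convexity = Σ t(t+1)·PV / [P·(1+y)²] = 33,508.9216 / (1,312.5850 × 1.021110) = 25.00117.

25.00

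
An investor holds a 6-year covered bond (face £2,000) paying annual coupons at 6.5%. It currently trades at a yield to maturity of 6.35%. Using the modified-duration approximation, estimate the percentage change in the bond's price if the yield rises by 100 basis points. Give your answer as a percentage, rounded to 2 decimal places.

Periodic yield y = 0.0635. Modified duration first:
  t   CF        PV=CF/(1+0.0635)^t    t·PV
  1       130.00       122.2379       122.2379
  2       130.00       114.9393       229.8785
  3       130.00       108.0764       324.2292
  4       130.00       101.6233       406.4933
  5       130.00        95.5555       477.7777
  6     2,130.00     1,472.1587     8,832.9524
  Σ                  2,014.5911    10,393.5689
P = 2,014.5911; D_Mac = 5.15915 yrs; D_mod = 5.15915/(1+0.0635) = 4.85110 yrs.
ΔP/P ≈ -D_mod · Δy = -4.85110 × (+0.01) = -0.048511 = -4.8511%.

-4.85%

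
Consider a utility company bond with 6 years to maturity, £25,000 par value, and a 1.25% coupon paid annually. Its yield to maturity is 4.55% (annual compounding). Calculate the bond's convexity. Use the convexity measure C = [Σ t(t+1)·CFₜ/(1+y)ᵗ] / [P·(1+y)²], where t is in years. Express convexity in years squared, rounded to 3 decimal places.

36.695

With y = 0.0455:
  t   CF        PV=CF/(1+0.0455)^t    t·PV        t(t+1)·PV
  1       312.50       298.9000       298.9000         597.8001
  2       312.50       285.8920       571.7839       1,715.3518
  3       312.50       273.4500       820.3500       3,281.3999
  4       312.50       261.5495     1,046.1979       5,230.9897
  5       312.50       250.1669     1,250.8345       7,505.0068
  6    25,312.50    19,381.6532   116,289.9190     814,029.4330
  Σ                 20,751.6115   120,277.9854     832,359.9813
P = 20,751.6115.
Convexity = Σ t(t+1)·PV / [P·(1+y)²] = 832,359.9813 / (20,751.6115 × 1.093070) = 36.69537.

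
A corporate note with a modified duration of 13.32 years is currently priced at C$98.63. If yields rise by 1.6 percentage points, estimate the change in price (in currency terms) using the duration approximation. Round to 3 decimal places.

Duration approximation: ΔP/P ≈ -D_mod · Δy = -13.32 × (+0.016) = -0.213120.
ΔP ≈ 98.63 × (-0.213120) = -21.0200256.

-C$21.020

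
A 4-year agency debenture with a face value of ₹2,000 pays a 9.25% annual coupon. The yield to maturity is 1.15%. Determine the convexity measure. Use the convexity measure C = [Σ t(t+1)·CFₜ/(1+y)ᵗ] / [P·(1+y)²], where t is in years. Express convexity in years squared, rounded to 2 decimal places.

With y = 0.0115:
  t   CF        PV=CF/(1+0.0115)^t    t·PV        t(t+1)·PV
  1       185.00       182.8967       182.8967         365.7934
  2       185.00       180.8173       361.6346       1,084.9037
  3       185.00       178.7615       536.2846       2,145.1384
  4     2,185.00     2,087.3145     8,349.2581      41,746.2903
  Σ                  2,629.7900     9,430.0739      45,342.1258
P = 2,629.7900.
Convexity = Σ t(t+1)·PV / [P·(1+y)²] = 45,342.1258 / (2,629.7900 × 1.023132) = 16.85191.

16.85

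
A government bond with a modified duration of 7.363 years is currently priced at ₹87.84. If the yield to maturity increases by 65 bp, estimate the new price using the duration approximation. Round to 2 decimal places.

₹83.64

Duration approximation: ΔP/P ≈ -D_mod · Δy = -7.363 × (+0.0065) = -0.0478595.
New price ≈ 87.84 × (1 - 0.0478595) = 83.63602152.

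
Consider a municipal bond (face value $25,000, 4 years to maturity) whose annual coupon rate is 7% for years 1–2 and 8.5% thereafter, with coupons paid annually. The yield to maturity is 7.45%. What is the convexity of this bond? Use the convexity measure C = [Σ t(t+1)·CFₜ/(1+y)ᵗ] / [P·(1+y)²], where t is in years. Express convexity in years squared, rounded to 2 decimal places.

15.12

With y = 0.0745:
  t   CF        PV=CF/(1+0.0745)^t    t·PV        t(t+1)·PV
  1     1,750.00     1,628.6645     1,628.6645       3,257.3290
  2     1,750.00     1,515.7417     3,031.4835       9,094.4504
  3     2,125.00     1,712.9302     5,138.7907      20,555.1628
  4    27,125.00    20,349.0467    81,396.1866     406,980.9331
  Σ                 25,206.3831    91,195.1253     439,887.8753
P = 25,206.3831.
Convexity = Σ t(t+1)·PV / [P·(1+y)²] = 439,887.8753 / (25,206.3831 × 1.154550) = 15.11536.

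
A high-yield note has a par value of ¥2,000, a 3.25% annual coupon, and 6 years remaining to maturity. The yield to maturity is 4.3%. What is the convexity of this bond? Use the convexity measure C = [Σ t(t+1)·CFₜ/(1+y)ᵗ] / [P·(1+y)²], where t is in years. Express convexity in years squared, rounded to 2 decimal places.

34.62

With y = 0.043:
  t   CF        PV=CF/(1+0.043)^t    t·PV        t(t+1)·PV
  1        65.00        62.3202        62.3202         124.6405
  2        65.00        59.7509       119.5019         358.5056
  3        65.00        57.2876       171.8627         687.4509
  4        65.00        54.9258       219.7031       1,098.5153
  5        65.00        52.6613       263.3066       1,579.8399
  6     2,065.00     1,604.0363     9,624.2181      67,369.5266
  Σ                  1,890.9822    10,460.9126      71,218.4788
P = 1,890.9822.
Convexity = Σ t(t+1)·PV / [P·(1+y)²] = 71,218.4788 / (1,890.9822 × 1.087849) = 34.62076.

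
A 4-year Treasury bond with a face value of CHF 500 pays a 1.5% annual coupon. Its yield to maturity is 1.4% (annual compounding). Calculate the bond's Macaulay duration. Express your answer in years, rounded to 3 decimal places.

3.912 years

Periodic yield y = 0.014. Discount each cash flow and weight by its year:
  t   CF        PV=CF/(1+0.014)^t    t·PV
  1         7.50         7.3964         7.3964
  2         7.50         7.2943        14.5887
  3         7.50         7.1936        21.5809
  4       507.50       480.0475     1,920.1901
  Σ                    501.9319     1,963.7560
Price P = Σ PV = 501.9319.
Macaulay duration = Σ(t·PV) / P = 1,963.7560 / 501.9319 = 3.91240 years.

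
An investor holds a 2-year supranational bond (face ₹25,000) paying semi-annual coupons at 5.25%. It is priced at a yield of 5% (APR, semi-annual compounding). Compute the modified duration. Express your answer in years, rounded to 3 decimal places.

1.878 years

Periodic yield y = 0.025. First find Macaulay duration:
  t   CF        PV=CF/(1+0.025)^t    t·PV
  1       656.25       640.2439       640.2439
  2       656.25       624.6282     1,249.2564
  3       656.25       609.3934     1,828.1801
  4    25,656.25    23,243.2962    92,973.1849
  Σ                 25,117.5617    96,690.8653
P = 25,117.5617; Macaulay duration = 96,690.8653 / 25,117.5617 = 3.84953 half-year periods = 1.92477 years.
Modified duration = D_Mac / (1 + y) = 1.92477 / 1.025 = 1.87782 years.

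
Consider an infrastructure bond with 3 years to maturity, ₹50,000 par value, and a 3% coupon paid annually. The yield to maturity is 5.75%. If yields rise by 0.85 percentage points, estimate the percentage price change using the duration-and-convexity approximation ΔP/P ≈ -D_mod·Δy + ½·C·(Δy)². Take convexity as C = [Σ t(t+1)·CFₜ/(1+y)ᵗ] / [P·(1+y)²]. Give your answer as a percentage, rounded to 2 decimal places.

With y = 0.0575:
  t   CF        PV=CF/(1+0.0575)^t    t·PV        t(t+1)·PV
  1     1,500.00     1,418.4397     1,418.4397       2,836.8794
  2     1,500.00     1,341.3142     2,682.6283       8,047.8849
  3    51,500.00    43,547.7881   130,643.3643     522,573.4571
  Σ                 46,307.5420   134,744.4323     533,458.2214
P = 46,307.5420; D_Mac = 2.90977 yrs; D_mod = 2.75156 yrs; C = 10.30120.
Duration effect: -2.75156 × (+0.0085) = -0.023388
Convexity effect: 0.5 × 10.30120 × (0.0085)² = +0.0003721
ΔP/P ≈ -0.023388 + 0.0003721 = -0.023016 = -2.3016%.

-2.30%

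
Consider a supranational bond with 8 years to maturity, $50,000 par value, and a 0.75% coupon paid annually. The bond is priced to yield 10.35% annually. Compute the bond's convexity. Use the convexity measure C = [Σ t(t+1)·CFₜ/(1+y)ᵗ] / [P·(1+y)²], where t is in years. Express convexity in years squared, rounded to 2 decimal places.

With y = 0.1035:
  t   CF        PV=CF/(1+0.1035)^t    t·PV        t(t+1)·PV
  1       375.00       339.8278       339.8278         679.6556
  2       375.00       307.9545       615.9091       1,847.7272
  3       375.00       279.0707       837.2121       3,348.8485
  4       375.00       252.8960     1,011.5839       5,057.9195
  5       375.00       229.1762     1,145.8812       6,875.2870
  6       375.00       207.6812     1,246.0874       8,722.6116
  7       375.00       188.2023     1,317.4160      10,539.3283
  8    50,375.00    22,910.5945   183,284.7562   1,649,562.8057
  Σ                 24,715.4033   189,798.6737   1,686,634.1834
P = 24,715.4033.
Convexity = Σ t(t+1)·PV / [P·(1+y)²] = 1,686,634.1834 / (24,715.4033 × 1.217712) = 56.04134.

56.04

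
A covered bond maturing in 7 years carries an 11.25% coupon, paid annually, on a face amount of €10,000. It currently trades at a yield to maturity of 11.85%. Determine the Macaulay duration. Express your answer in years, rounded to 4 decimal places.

5.1734 years

Periodic yield y = 0.1185. Discount each cash flow and weight by its year:
  t   CF        PV=CF/(1+0.1185)^t    t·PV
  1     1,125.00     1,005.8114     1,005.8114
  2     1,125.00       899.2502     1,798.5004
  3     1,125.00       803.9787     2,411.9362
  4     1,125.00       718.8008     2,875.2033
  5     1,125.00       642.6471     3,213.2357
  6     1,125.00       574.5616     3,447.3696
  7    11,125.00     5,079.8174    35,558.7217
  Σ                  9,724.8672    50,310.7783
Price P = Σ PV = 9,724.8672.
Macaulay duration = Σ(t·PV) / P = 50,310.7783 / 9,724.8672 = 5.17342 years.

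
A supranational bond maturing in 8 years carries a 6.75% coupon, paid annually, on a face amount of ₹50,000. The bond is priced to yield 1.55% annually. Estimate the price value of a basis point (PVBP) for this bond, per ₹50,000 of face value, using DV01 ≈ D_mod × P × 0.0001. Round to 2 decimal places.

Periodic yield y = 0.0155.
  t   CF        PV=CF/(1+0.0155)^t    t·PV
  1     3,375.00     3,323.4860     3,323.4860
  2     3,375.00     3,272.7582     6,545.5164
  3     3,375.00     3,222.8047     9,668.4142
  4     3,375.00     3,173.6137    12,694.4549
  5     3,375.00     3,125.1735    15,625.8677
  6     3,375.00     3,077.4727    18,464.8363
  7     3,375.00     3,030.5000    21,213.4997
  8    53,375.00    47,195.2690   377,562.1523
  Σ                 69,421.0779   465,098.2275
P = 69,421.0779; D_Mac = 6.69967 yrs; D_mod = 6.59741 yrs.
DV01 ≈ 6.59741 × 69,421.0779 × 0.0001 = 45.799924.

₹45.80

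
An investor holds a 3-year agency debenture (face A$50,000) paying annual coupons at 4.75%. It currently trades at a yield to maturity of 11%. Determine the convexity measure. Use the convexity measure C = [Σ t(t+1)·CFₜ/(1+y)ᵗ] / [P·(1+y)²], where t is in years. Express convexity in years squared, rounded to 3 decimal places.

9.108

With y = 0.11:
  t   CF        PV=CF/(1+0.11)^t    t·PV        t(t+1)·PV
  1     2,375.00     2,139.6396     2,139.6396       4,279.2793
  2     2,375.00     1,927.6033     3,855.2066      11,565.6197
  3    52,375.00    38,296.1486   114,888.4458     459,553.7831
  Σ                 42,363.3915   120,883.2920     475,398.6821
P = 42,363.3915.
Convexity = Σ t(t+1)·PV / [P·(1+y)²] = 475,398.6821 / (42,363.3915 × 1.232100) = 9.10796.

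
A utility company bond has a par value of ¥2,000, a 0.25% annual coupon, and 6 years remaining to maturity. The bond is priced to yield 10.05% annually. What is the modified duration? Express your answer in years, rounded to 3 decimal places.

Periodic yield y = 0.1005. First find Macaulay duration:
  t   CF        PV=CF/(1+0.1005)^t    t·PV
  1         5.00         4.5434         4.5434
  2         5.00         4.1285         8.2570
  3         5.00         3.7515        11.2544
  4         5.00         3.4089        13.6355
  5         5.00         3.0976        15.4878
  6     2,005.00     1,128.6885     6,772.1309
  Σ                  1,147.6182     6,825.3089
P = 1,147.6182; Macaulay duration = 6,825.3089 / 1,147.6182 = 5.94737 years.
Modified duration = D_Mac / (1 + y) = 5.94737 / 1.1005 = 5.40424 years.

5.404 years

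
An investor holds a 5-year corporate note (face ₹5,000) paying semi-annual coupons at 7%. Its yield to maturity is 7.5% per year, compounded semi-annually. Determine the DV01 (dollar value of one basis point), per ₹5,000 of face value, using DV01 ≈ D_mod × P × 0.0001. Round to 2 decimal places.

Periodic yield y = 0.0375.
  t   CF        PV=CF/(1+0.0375)^t    t·PV
  1       175.00       168.6747       168.6747
  2       175.00       162.5780       325.1560
  3       175.00       156.7017       470.1051
  4       175.00       151.0378       604.1512
  5       175.00       145.5786       727.8930
  6       175.00       140.3167       841.9003
  7       175.00       135.2450       946.7152
  8       175.00       130.3567     1,042.8532
  9       175.00       125.6450     1,130.8047
  10    5,175.00     3,581.2060    35,812.0597
  Σ                  4,897.3402    42,070.3132
P = 4,897.3402; D_Mac = 8.59044 half-year periods = 4.29522 yrs; D_mod = 4.13997 yrs.
DV01 ≈ 4.13997 × 4,897.3402 × 0.0001 = 2.027485.

₹2.03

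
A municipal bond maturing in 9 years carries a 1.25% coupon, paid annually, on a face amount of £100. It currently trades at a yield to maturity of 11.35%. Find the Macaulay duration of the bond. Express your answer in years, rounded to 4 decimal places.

Periodic yield y = 0.1135. Discount each cash flow and weight by its year:
  t   CF        PV=CF/(1+0.1135)^t    t·PV
  1         1.25         1.1226         1.1226
  2         1.25         1.0082         2.0163
  3         1.25         0.9054         2.7162
  4         1.25         0.8131         3.2524
  5         1.25         0.7302         3.6511
  6         1.25         0.6558         3.9348
  7         1.25         0.5890         4.1227
  8         1.25         0.5289         4.2313
  9       101.25        38.4754       346.2785
  Σ                     44.8285       371.3260
Price P = Σ PV = 44.8285.
Macaulay duration = Σ(t·PV) / P = 371.3260 / 44.8285 = 8.28325 years.

8.2832 years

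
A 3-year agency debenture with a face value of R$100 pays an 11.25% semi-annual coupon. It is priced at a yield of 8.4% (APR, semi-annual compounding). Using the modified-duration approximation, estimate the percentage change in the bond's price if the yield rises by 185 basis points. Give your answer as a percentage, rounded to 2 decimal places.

-4.69%

Periodic yield y = 0.042. Modified duration first:
  t   CF        PV=CF/(1+0.042)^t    t·PV
  1        5.625         5.3983         5.3983
  2        5.625         5.1807        10.3614
  3        5.625         4.9719        14.9156
  4        5.625         4.7715        19.0859
  5        5.625         4.5791        22.8957
  6      105.625        82.5202       495.1214
  Σ                    107.4217       567.7781
P = 107.4217; D_Mac = 5.28551 half-year periods = 2.64275 yrs; D_mod = 2.64275/(1+0.042) = 2.53623 yrs.
ΔP/P ≈ -D_mod · Δy = -2.53623 × (+0.0185) = -0.046920 = -4.6920%.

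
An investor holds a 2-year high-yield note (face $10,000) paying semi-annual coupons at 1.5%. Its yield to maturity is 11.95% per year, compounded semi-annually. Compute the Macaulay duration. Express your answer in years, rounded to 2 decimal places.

Periodic yield y = 0.05975. Discount each cash flow and weight by its period:
  t   CF        PV=CF/(1+0.05975)^t    t·PV
  1        75.00        70.7714        70.7714
  2        75.00        66.7812       133.5625
  3        75.00        63.0160       189.0481
  4    10,075.00     7,987.8767    31,951.5069
  Σ                  8,188.4454    32,344.8888
Price P = Σ PV = 8,188.4454.
Macaulay duration = Σ(t·PV) / P = 32,344.8888 / 8,188.4454 = 3.95006 half-year periods.
In years: 3.95006 / 2 = 1.97503 years.

1.98 years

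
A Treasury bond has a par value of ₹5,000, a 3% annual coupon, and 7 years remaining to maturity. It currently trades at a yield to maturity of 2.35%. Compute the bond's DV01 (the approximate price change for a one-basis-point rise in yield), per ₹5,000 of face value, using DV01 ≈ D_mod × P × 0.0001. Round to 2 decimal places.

₹3.27

Periodic yield y = 0.0235.
  t   CF        PV=CF/(1+0.0235)^t    t·PV
  1       150.00       146.5559       146.5559
  2       150.00       143.1909       286.3819
  3       150.00       139.9032       419.7097
  4       150.00       136.6910       546.7639
  5       150.00       133.5525       667.7625
  6       150.00       130.4861       782.9165
  7     5,150.00     4,377.1588    30,640.1114
  Σ                  5,207.5384    33,490.2018
P = 5,207.5384; D_Mac = 6.43110 yrs; D_mod = 6.28344 yrs.
DV01 ≈ 6.28344 × 5,207.5384 × 0.0001 = 3.272125.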